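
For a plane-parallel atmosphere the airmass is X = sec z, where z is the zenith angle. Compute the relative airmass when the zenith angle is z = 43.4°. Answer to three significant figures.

X = sec z = 1/cos 43.4° = 1/0.7266 = 1.3763.

1.38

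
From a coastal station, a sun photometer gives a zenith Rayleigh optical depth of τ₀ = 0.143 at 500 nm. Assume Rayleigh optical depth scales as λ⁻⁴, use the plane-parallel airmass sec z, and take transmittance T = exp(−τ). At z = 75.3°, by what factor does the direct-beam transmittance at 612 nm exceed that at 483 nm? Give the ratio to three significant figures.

Airmass: sec 75.3° = 3.9408.
τ(612 nm) = 0.143 × (500/612)⁴ × 3.9408 = 0.143 × 0.4455 × 3.9408 = 0.2511.
τ(483 nm) = 0.143 × (500/483)⁴ × 3.9408 = 0.143 × 1.1484 × 3.9408 = 0.6472.
T(612)/T(483) = exp(τ_B − τ_A) = exp(0.3961) = 1.4860.

1.49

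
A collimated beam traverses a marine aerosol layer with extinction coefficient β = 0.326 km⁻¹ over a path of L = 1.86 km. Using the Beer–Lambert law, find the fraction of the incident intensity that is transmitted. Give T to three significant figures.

τ = β·L = 0.326 × 1.86 = 0.6064.
T = exp(−0.6064) = 0.5453.

0.545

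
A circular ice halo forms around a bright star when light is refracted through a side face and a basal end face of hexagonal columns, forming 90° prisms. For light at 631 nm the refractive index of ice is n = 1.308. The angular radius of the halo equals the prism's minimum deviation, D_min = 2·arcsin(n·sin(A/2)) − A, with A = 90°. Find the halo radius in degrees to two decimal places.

n·sin(A/2) = 1.308 × sin 45° = 1.308 × 0.7071 = 0.9249.
D_min = 2·arcsin(0.9249) − 90° = 2 × 67.653° − 90° = 45.305°.

45.31°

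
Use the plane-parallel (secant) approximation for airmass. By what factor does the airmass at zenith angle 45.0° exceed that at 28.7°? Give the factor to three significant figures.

1.24

X(45.0°)/X(28.7°) = sec 45.0° / sec 28.7° = cos 28.7° / cos 45.0° = 0.8771/0.7071 = 1.2405.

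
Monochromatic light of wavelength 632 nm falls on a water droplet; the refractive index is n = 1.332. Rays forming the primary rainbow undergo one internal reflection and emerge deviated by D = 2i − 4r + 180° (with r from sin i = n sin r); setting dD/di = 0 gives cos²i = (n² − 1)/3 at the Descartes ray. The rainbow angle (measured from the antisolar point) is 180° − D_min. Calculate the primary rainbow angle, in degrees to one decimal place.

42.2°

cos²i = (1.77422 − 1)/3 = 0.25807; i = arccos(0.50801) = 59.469°.
sin r = sin 59.469°/1.332 = 0.64666; r = 40.290°.
D_min = 2·59.469° − 4·40.290° + 180° = 137.776°.
Rainbow angle = 180° − D_min = 42.224°.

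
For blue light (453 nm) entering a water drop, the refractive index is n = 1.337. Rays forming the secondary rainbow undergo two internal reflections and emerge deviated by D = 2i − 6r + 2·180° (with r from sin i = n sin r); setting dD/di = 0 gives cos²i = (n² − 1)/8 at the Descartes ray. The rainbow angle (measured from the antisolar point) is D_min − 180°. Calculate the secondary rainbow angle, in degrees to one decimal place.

cos²i = (1.78757 − 1)/8 = 0.09845; i = arccos(0.31376) = 71.714°.
sin r = sin 71.714°/1.337 = 0.71017; r = 45.249°.
D_min = 2·71.714° − 6·45.249° + 360° = 231.934°.
Rainbow angle = D_min − 180° = 51.934°.

51.9°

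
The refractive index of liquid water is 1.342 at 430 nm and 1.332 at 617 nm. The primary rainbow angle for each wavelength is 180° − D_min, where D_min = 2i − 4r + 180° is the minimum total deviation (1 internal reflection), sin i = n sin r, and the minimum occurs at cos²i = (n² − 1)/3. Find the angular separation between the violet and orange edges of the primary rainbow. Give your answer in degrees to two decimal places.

At 430 nm (n = 1.342): cos²i = 0.26699 → i = 58.888°, r = 39.641°, D_min = 139.213°, rainbow angle = 40.787°.
At 617 nm (n = 1.332): cos²i = 0.25807 → i = 59.469°, r = 40.290°, D_min = 137.776°, rainbow angle = 42.224°.
Angular width = |40.787° − 42.224°| = 1.437°.

1.44°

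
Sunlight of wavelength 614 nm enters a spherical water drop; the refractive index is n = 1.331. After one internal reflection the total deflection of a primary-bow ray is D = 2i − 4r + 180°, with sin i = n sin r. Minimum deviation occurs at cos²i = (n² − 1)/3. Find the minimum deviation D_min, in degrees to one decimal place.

cos²i = (1.77156 − 1)/3 = 0.25719; i = arccos(0.50714) = 59.527°.
sin r = sin 59.527°/1.331 = 0.64753; r = 40.356°.
D_min = 2·59.527° − 4·40.356° + 180° = 137.630°.

137.6°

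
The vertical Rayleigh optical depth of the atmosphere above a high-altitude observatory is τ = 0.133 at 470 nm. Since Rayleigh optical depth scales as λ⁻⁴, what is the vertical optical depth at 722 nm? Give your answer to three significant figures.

0.0239

τ(722 nm) = τ(470 nm) × (470/722)⁴ = 0.133 × (0.6510)⁴ = 0.133 × 0.1796 = 0.0239.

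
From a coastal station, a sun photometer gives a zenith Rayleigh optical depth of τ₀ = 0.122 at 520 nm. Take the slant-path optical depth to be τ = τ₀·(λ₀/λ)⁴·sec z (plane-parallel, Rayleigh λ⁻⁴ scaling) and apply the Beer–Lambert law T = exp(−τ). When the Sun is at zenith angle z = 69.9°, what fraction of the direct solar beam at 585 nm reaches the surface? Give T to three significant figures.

0.801

sec 69.9° = 2.9099.
τ = 0.122 × (520/585)⁴ × 2.9099 = 0.122 × 0.6243 × 2.9099 = 0.2216.
T = exp(−0.2216) = 0.8012.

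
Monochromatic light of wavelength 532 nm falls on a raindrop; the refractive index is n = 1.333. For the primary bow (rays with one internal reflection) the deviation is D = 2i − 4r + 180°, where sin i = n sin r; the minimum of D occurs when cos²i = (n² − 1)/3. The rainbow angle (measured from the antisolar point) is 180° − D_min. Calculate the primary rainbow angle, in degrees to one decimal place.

cos²i = (1.77689 − 1)/3 = 0.25896; i = arccos(0.50888) = 59.410°.
sin r = sin 59.410°/1.333 = 0.64579; r = 40.225°.
D_min = 2·59.410° − 4·40.225° + 180° = 137.922°.
Rainbow angle = 180° − D_min = 42.078°.

42.1°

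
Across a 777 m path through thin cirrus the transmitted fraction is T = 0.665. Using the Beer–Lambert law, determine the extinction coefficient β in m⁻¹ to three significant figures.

0.000525 m⁻¹

Beer–Lambert: T = exp(−βL) ⇒ β = −ln(T)/L = −ln(0.665)/777 = 0.4080/777 = 0.0005251 m⁻¹.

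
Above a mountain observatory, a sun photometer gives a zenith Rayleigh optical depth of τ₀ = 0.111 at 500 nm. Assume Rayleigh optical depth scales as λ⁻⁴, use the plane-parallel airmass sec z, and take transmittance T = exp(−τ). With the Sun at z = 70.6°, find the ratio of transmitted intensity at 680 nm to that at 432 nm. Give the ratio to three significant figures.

Airmass: sec 70.6° = 3.0106.
τ(680 nm) = 0.111 × (500/680)⁴ × 3.0106 = 0.111 × 0.2923 × 3.0106 = 0.0977.
τ(432 nm) = 0.111 × (500/432)⁴ × 3.0106 = 0.111 × 1.7945 × 3.0106 = 0.5997.
T(680)/T(432) = exp(τ_B − τ_A) = exp(0.5020) = 1.6520.

1.65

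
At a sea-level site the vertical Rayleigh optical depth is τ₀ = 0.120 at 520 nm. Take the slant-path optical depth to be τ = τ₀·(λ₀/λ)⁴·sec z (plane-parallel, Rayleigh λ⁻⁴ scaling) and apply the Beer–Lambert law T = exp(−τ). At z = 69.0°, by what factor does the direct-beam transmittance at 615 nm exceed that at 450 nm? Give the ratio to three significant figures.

1.53

Airmass: sec 69.0° = 2.7904.
τ(615 nm) = 0.120 × (520/615)⁴ × 2.7904 = 0.120 × 0.5111 × 2.7904 = 0.1711.
τ(450 nm) = 0.120 × (520/450)⁴ × 2.7904 = 0.120 × 1.7830 × 2.7904 = 0.5971.
T(615)/T(450) = exp(τ_B − τ_A) = exp(0.4259) = 1.5310.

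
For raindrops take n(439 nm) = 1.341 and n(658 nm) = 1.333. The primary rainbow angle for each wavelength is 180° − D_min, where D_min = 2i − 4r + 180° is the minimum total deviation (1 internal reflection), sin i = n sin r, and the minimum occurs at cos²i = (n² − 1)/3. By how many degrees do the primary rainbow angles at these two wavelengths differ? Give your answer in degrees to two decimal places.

1.15°

At 439 nm (n = 1.341): cos²i = 0.26609 → i = 58.946°, r = 39.705°, D_min = 139.071°, rainbow angle = 40.929°.
At 658 nm (n = 1.333): cos²i = 0.25896 → i = 59.410°, r = 40.225°, D_min = 137.922°, rainbow angle = 42.078°.
Angular width = |40.929° − 42.078°| = 1.149°.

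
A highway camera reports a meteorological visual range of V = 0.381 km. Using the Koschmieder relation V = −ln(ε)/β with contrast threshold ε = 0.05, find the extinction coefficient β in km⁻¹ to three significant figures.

β = −ln(0.05) / V = 2.996 / 0.381 = 7.8628 km⁻¹.

7.86 km⁻¹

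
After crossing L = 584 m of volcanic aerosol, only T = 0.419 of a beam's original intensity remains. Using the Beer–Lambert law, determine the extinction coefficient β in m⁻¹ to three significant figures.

Beer–Lambert: T = exp(−βL) ⇒ β = −ln(T)/L = −ln(0.419)/584 = 0.8699/584 = 0.00149 m⁻¹.

0.00149 m⁻¹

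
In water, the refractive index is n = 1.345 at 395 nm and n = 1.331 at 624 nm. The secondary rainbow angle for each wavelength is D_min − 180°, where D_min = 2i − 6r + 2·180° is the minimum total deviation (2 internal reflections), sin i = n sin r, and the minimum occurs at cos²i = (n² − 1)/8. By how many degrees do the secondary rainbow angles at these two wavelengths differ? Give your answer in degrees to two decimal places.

3.62°

At 395 nm (n = 1.345): cos²i = 0.10113 → i = 71.458°, r = 44.821°, D_min = 233.987°, rainbow angle = 53.987°.
At 624 nm (n = 1.331): cos²i = 0.09645 → i = 71.907°, r = 45.575°, D_min = 230.365°, rainbow angle = 50.365°.
Angular width = |53.987° − 50.365°| = 3.622°.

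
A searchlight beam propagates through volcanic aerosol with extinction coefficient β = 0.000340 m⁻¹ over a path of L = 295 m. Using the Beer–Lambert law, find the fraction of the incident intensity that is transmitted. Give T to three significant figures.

τ = β·L = 0.000340 × 295 = 0.1003.
T = exp(−0.1003) = 0.9046.

0.905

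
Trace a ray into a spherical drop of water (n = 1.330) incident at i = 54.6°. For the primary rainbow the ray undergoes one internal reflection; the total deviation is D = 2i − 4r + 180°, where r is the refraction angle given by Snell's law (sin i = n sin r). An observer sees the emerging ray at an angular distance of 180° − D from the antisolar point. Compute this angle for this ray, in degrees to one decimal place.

sin r = sin 54.6° / 1.330 = 0.8151/1.330 = 0.6129; r = 37.80°.
D = 2·54.6° − 4·37.80° + 180° = 109.20° − 151.19° + 180° = 138.01°.
Angle from antisolar point = 180° − D = 41.99°.

42.0°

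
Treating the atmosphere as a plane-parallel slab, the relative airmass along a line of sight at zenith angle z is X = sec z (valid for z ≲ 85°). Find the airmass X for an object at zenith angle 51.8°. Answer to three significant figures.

X = sec z = 1/cos 51.8° = 1/0.6184 = 1.6171.

1.62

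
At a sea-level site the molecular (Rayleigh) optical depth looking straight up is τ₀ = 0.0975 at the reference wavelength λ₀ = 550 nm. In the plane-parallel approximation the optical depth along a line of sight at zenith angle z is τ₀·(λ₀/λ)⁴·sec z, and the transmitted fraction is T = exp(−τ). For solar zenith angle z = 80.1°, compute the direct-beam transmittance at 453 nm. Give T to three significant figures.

0.292

sec 80.1° = 5.8164.
τ = 0.0975 × (550/453)⁴ × 5.8164 = 0.0975 × 2.1730 × 5.8164 = 1.2323.
T = exp(−1.2323) = 0.2916.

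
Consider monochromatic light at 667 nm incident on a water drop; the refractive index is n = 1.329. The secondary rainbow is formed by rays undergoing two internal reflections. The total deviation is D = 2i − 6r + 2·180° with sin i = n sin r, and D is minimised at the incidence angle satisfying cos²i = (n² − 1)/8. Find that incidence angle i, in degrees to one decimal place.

72.0°

cos²i = (1.329² − 1)/8 = (1.76624 − 1)/8 = 0.09578.
cos i = 0.30948, so i = 71.972°.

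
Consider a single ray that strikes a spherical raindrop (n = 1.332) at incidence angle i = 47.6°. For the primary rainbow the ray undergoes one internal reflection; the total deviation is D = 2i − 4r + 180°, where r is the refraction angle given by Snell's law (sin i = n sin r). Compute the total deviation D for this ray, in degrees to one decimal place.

sin r = sin 47.6° / 1.332 = 0.7385/1.332 = 0.5544; r = 33.67°.
D = 2·47.6° − 4·33.67° + 180° = 95.20° − 134.68° + 180° = 140.52°.

140.5°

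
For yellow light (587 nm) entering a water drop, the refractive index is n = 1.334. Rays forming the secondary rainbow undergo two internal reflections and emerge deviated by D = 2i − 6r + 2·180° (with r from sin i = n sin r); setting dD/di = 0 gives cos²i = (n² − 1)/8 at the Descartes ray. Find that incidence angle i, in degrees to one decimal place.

71.8°

cos²i = (1.334² − 1)/8 = (1.77956 − 1)/8 = 0.09744.
cos i = 0.31216, so i = 71.810°.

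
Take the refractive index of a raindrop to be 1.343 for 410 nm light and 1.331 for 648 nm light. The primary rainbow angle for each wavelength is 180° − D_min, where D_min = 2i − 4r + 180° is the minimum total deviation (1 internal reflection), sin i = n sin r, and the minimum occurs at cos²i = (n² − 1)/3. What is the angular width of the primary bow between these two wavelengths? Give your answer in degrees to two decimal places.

1.72°

At 410 nm (n = 1.343): cos²i = 0.26788 → i = 58.830°, r = 39.577°, D_min = 139.354°, rainbow angle = 40.646°.
At 648 nm (n = 1.331): cos²i = 0.25719 → i = 59.527°, r = 40.356°, D_min = 137.630°, rainbow angle = 42.370°.
Angular width = |40.646° − 42.370°| = 1.724°.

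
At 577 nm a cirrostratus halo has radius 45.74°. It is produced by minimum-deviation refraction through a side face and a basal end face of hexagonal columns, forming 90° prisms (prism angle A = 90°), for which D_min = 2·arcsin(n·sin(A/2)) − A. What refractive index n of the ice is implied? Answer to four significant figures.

Rearranging: n = sin((D_min + A)/2) / sin(A/2).
(D_min + A)/2 = (45.74° + 90°)/2 = 67.870°.
n = sin 67.870° / sin 45° = 0.9263 / 0.7071 = 1.3100.

1.310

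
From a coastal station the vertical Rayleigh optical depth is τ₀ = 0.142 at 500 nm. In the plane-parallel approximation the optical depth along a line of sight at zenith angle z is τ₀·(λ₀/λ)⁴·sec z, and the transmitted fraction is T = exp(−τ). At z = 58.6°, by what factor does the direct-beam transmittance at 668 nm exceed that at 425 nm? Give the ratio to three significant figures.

Airmass: sec 58.6° = 1.9194.
τ(668 nm) = 0.142 × (500/668)⁴ × 1.9194 = 0.142 × 0.3139 × 1.9194 = 0.0855.
τ(425 nm) = 0.142 × (500/425)⁴ × 1.9194 = 0.142 × 1.9157 × 1.9194 = 0.5221.
T(668)/T(425) = exp(τ_B − τ_A) = exp(0.4366) = 1.5474.

1.55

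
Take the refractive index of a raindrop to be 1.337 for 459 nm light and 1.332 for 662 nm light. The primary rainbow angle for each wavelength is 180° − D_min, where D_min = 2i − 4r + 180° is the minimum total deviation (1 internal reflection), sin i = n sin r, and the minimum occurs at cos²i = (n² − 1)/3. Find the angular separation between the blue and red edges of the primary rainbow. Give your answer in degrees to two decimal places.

At 459 nm (n = 1.337): cos²i = 0.26252 → i = 59.178°, r = 39.964°, D_min = 138.500°, rainbow angle = 41.500°.
At 662 nm (n = 1.332): cos²i = 0.25807 → i = 59.469°, r = 40.290°, D_min = 137.776°, rainbow angle = 42.224°.
Angular width = |41.500° − 42.224°| = 0.724°.

0.72°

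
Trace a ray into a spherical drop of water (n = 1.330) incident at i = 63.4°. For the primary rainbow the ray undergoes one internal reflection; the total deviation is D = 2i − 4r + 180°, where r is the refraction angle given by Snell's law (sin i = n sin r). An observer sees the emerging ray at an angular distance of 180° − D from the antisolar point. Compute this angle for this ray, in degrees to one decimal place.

42.2°

sin r = sin 63.4° / 1.330 = 0.8942/1.330 = 0.6723; r = 42.24°.
D = 2·63.4° − 4·42.24° + 180° = 126.80° − 168.98° + 180° = 137.82°.
Angle from antisolar point = 180° − D = 42.18°.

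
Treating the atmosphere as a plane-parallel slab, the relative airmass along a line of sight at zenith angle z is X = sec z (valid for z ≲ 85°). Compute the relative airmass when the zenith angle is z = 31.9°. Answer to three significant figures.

1.18

X = sec z = 1/cos 31.9° = 1/0.8490 = 1.1779.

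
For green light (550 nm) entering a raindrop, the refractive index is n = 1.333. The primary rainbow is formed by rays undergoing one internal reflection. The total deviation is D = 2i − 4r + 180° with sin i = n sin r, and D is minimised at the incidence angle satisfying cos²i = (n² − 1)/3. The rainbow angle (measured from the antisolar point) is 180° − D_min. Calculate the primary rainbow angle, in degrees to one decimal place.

42.1°

cos²i = (1.77689 − 1)/3 = 0.25896; i = arccos(0.50888) = 59.410°.
sin r = sin 59.410°/1.333 = 0.64579; r = 40.225°.
D_min = 2·59.410° − 4·40.225° + 180° = 137.922°.
Rainbow angle = 180° − D_min = 42.078°.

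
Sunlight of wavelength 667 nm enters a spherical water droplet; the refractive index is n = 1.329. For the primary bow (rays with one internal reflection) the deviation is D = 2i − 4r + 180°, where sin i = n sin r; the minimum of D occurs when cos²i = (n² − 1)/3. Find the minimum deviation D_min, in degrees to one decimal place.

137.3°

cos²i = (1.76624 − 1)/3 = 0.25541; i = arccos(0.50538) = 59.643°.
sin r = sin 59.643°/1.329 = 0.64928; r = 40.487°.
D_min = 2·59.643° − 4·40.487° + 180° = 137.337°.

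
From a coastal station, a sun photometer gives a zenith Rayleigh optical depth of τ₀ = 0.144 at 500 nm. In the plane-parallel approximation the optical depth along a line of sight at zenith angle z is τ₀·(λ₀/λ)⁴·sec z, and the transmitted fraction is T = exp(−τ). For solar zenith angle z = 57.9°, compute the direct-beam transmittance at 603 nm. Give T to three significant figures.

sec 57.9° = 1.8818.
τ = 0.144 × (500/603)⁴ × 1.8818 = 0.144 × 0.4727 × 1.8818 = 0.1281.
T = exp(−0.1281) = 0.8798.

0.880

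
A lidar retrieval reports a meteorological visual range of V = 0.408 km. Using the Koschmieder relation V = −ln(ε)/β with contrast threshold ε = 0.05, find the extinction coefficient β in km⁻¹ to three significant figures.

β = −ln(0.05) / V = 2.996 / 0.408 = 7.3425 km⁻¹.

7.34 km⁻¹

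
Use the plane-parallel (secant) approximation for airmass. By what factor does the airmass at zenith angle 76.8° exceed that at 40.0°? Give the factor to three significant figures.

X(76.8°)/X(40.0°) = sec 76.8° / sec 40.0° = cos 40.0° / cos 76.8° = 0.7660/0.2284 = 3.3547.

3.35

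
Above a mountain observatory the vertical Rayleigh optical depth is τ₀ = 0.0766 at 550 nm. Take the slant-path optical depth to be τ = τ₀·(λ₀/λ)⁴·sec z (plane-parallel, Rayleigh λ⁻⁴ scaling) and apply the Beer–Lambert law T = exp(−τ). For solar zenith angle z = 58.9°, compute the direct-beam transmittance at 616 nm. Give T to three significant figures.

sec 58.9° = 1.9360.
τ = 0.0766 × (550/616)⁴ × 1.9360 = 0.0766 × 0.6355 × 1.9360 = 0.0942.
T = exp(−0.0942) = 0.9101.

0.910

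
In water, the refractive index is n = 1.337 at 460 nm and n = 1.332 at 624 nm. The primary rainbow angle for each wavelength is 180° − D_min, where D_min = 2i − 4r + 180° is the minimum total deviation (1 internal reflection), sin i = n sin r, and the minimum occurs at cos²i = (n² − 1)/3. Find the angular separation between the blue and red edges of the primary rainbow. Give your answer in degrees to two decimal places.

0.72°

At 460 nm (n = 1.337): cos²i = 0.26252 → i = 59.178°, r = 39.964°, D_min = 138.500°, rainbow angle = 41.500°.
At 624 nm (n = 1.332): cos²i = 0.25807 → i = 59.469°, r = 40.290°, D_min = 137.776°, rainbow angle = 42.224°.
Angular width = |41.500° − 42.224°| = 0.724°.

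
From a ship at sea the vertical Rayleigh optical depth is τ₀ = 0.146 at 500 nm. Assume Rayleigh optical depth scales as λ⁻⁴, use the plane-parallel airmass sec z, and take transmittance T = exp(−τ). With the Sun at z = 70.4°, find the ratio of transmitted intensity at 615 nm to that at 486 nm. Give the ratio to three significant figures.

1.35

Airmass: sec 70.4° = 2.9811.
τ(615 nm) = 0.146 × (500/615)⁴ × 2.9811 = 0.146 × 0.4369 × 2.9811 = 0.1902.
τ(486 nm) = 0.146 × (500/486)⁴ × 2.9811 = 0.146 × 1.1203 × 2.9811 = 0.4876.
T(615)/T(486) = exp(τ_B − τ_A) = exp(0.2974) = 1.3464.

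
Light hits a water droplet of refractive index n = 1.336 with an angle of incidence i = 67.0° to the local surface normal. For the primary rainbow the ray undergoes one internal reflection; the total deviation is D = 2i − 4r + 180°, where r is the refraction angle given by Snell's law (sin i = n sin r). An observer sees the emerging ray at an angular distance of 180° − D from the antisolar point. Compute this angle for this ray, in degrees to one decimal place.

40.2°

sin r = sin 67.0° / 1.336 = 0.9205/1.336 = 0.6890; r = 43.55°.
D = 2·67.0° − 4·43.55° + 180° = 134.00° − 174.20° + 180° = 139.80°.
Angle from antisolar point = 180° − D = 40.20°.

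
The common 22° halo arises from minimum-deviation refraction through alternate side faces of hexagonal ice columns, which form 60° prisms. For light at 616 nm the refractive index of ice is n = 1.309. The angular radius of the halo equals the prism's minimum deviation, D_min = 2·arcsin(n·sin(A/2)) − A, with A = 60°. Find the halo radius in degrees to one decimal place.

n·sin(A/2) = 1.309 × sin 30° = 1.309 × 0.5000 = 0.6545.
D_min = 2·arcsin(0.6545) − 60° = 2 × 40.882° − 60° = 21.763°.

21.8°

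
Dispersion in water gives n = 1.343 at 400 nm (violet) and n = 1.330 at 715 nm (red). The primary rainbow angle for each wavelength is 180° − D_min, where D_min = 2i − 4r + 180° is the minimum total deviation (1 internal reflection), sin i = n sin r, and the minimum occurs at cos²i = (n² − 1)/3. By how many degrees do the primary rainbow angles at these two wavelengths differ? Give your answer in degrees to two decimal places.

At 400 nm (n = 1.343): cos²i = 0.26788 → i = 58.830°, r = 39.577°, D_min = 139.354°, rainbow angle = 40.646°.
At 715 nm (n = 1.330): cos²i = 0.25630 → i = 59.585°, r = 40.422°, D_min = 137.484°, rainbow angle = 42.516°.
Angular width = |40.646° − 42.516°| = 1.871°.

1.87°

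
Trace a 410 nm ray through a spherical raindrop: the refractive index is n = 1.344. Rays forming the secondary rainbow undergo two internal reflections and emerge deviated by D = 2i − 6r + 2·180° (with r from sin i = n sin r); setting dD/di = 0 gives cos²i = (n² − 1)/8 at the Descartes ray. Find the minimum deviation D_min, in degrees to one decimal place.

233.7°

cos²i = (1.80634 − 1)/8 = 0.10079; i = arccos(0.31748) = 71.490°.
sin r = sin 71.490°/1.344 = 0.70555; r = 44.874°.
D_min = 2·71.490° − 6·44.874° + 360° = 233.733°.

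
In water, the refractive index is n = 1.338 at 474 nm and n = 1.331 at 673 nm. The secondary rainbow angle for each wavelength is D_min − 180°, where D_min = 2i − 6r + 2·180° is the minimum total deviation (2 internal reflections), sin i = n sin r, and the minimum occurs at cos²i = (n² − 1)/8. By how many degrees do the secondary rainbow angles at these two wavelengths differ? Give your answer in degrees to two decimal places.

At 474 nm (n = 1.338): cos²i = 0.09878 → i = 71.682°, r = 45.195°, D_min = 232.193°, rainbow angle = 52.193°.
At 673 nm (n = 1.331): cos²i = 0.09645 → i = 71.907°, r = 45.575°, D_min = 230.365°, rainbow angle = 50.365°.
Angular width = |52.193° − 50.365°| = 1.828°.

1.83°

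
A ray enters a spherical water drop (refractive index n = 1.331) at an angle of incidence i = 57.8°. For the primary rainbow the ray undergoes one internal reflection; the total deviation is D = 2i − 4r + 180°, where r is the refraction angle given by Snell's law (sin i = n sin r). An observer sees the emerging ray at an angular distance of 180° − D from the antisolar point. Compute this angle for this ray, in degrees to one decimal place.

sin r = sin 57.8° / 1.331 = 0.8462/1.331 = 0.6358; r = 39.48°.
D = 2·57.8° − 4·39.48° + 180° = 115.60° − 157.90° + 180° = 137.70°.
Angle from antisolar point = 180° − D = 42.30°.

42.3°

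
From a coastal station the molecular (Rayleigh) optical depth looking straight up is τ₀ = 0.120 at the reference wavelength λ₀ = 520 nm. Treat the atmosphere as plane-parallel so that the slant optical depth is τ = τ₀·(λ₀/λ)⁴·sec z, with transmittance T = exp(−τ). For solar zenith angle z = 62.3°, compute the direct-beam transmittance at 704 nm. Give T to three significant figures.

sec 62.3° = 2.1513.
τ = 0.120 × (520/704)⁴ × 2.1513 = 0.120 × 0.2977 × 2.1513 = 0.0768.
T = exp(−0.0768) = 0.9260.

0.926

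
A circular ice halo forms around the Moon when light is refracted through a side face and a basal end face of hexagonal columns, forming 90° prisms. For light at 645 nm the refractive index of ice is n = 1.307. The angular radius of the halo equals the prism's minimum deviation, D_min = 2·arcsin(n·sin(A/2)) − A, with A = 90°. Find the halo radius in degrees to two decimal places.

n·sin(A/2) = 1.307 × sin 45° = 1.307 × 0.7071 = 0.9242.
D_min = 2·arcsin(0.9242) − 90° = 2 × 67.546° − 90° = 45.093°.

45.09°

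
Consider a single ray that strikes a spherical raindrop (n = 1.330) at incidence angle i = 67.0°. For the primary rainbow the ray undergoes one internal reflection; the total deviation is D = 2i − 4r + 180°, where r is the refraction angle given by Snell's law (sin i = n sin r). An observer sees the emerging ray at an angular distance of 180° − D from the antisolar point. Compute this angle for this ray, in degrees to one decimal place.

sin r = sin 67.0° / 1.330 = 0.9205/1.330 = 0.6921; r = 43.80°.
D = 2·67.0° − 4·43.80° + 180° = 134.00° − 175.19° + 180° = 138.81°.
Angle from antisolar point = 180° − D = 41.19°.

41.2°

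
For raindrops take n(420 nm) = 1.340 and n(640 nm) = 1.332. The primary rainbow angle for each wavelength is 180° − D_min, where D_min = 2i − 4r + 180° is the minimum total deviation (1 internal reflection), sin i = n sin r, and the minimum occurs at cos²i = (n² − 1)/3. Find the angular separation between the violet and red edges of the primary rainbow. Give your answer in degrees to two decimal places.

At 420 nm (n = 1.340): cos²i = 0.26520 → i = 59.004°, r = 39.770°, D_min = 138.929°, rainbow angle = 41.071°.
At 640 nm (n = 1.332): cos²i = 0.25807 → i = 59.469°, r = 40.290°, D_min = 137.776°, rainbow angle = 42.224°.
Angular width = |41.071° − 42.224°| = 1.153°.

1.15°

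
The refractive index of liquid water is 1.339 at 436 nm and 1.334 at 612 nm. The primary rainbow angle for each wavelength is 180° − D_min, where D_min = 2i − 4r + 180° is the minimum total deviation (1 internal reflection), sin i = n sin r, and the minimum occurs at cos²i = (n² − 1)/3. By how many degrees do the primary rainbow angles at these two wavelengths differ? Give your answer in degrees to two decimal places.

0.72°

At 436 nm (n = 1.339): cos²i = 0.26431 → i = 59.062°, r = 39.834°, D_min = 138.786°, rainbow angle = 41.214°.
At 612 nm (n = 1.334): cos²i = 0.25985 → i = 59.352°, r = 40.159°, D_min = 138.067°, rainbow angle = 41.933°.
Angular width = |41.214° − 41.933°| = 0.719°.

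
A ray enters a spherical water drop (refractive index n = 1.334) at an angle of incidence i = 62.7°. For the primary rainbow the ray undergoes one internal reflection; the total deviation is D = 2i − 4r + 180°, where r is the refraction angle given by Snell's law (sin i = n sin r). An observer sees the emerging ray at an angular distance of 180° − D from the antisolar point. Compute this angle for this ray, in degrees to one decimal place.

sin r = sin 62.7° / 1.334 = 0.8886/1.334 = 0.6661; r = 41.77°.
D = 2·62.7° − 4·41.77° + 180° = 125.40° − 167.08° + 180° = 138.32°.
Angle from antisolar point = 180° − D = 41.68°.

41.7°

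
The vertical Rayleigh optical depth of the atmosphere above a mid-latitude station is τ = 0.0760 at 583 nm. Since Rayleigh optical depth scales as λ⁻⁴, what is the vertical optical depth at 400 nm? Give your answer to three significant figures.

0.343

τ(400 nm) = τ(583 nm) × (583/400)⁴ = 0.0760 × (1.4575)⁴ = 0.0760 × 4.5127 = 0.3430.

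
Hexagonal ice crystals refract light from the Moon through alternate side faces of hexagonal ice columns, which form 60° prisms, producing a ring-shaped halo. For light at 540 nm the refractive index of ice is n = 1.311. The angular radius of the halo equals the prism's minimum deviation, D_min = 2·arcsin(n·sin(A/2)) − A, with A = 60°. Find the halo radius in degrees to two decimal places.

n·sin(A/2) = 1.311 × sin 30° = 1.311 × 0.5000 = 0.6555.
D_min = 2·arcsin(0.6555) − 60° = 2 × 40.958° − 60° = 21.915°.

21.92°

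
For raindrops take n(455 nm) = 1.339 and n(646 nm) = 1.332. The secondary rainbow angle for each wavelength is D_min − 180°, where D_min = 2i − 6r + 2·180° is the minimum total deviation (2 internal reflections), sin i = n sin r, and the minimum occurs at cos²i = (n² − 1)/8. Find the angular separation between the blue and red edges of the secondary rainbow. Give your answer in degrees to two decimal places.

1.82°

At 455 nm (n = 1.339): cos²i = 0.09912 → i = 71.650°, r = 45.141°, D_min = 232.451°, rainbow angle = 52.451°.
At 646 nm (n = 1.332): cos²i = 0.09678 → i = 71.875°, r = 45.520°, D_min = 230.628°, rainbow angle = 50.628°.
Angular width = |52.451° − 50.628°| = 1.823°.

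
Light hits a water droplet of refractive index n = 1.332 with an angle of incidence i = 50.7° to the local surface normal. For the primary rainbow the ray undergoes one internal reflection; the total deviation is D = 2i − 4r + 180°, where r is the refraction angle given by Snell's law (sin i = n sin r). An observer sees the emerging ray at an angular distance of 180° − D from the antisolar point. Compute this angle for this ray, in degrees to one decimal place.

sin r = sin 50.7° / 1.332 = 0.7738/1.332 = 0.5810; r = 35.52°.
D = 2·50.7° − 4·35.52° + 180° = 101.40° − 142.07° + 180° = 139.33°.
Angle from antisolar point = 180° − D = 40.67°.

40.7°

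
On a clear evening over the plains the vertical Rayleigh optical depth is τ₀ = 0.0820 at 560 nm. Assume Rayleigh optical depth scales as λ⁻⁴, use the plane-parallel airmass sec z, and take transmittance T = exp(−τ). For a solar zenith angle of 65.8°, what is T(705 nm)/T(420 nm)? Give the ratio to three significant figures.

1.74

Airmass: sec 65.8° = 2.4395.
τ(705 nm) = 0.0820 × (560/705)⁴ × 2.4395 = 0.0820 × 0.3981 × 2.4395 = 0.0796.
τ(420 nm) = 0.0820 × (560/420)⁴ × 2.4395 = 0.0820 × 3.1605 × 2.4395 = 0.6322.
T(705)/T(420) = exp(τ_B − τ_A) = exp(0.5526) = 1.7377.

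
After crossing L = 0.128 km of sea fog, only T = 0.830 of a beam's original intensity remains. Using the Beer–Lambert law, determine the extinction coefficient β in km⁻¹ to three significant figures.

Beer–Lambert: T = exp(−βL) ⇒ β = −ln(T)/L = −ln(0.830)/0.128 = 0.1863/0.128 = 1.456 km⁻¹.

1.46 km⁻¹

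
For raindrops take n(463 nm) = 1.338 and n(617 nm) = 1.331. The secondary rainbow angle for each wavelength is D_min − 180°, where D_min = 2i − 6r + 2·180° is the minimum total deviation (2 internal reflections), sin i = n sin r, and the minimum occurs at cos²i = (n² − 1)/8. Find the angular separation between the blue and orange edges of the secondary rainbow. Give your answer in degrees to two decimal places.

At 463 nm (n = 1.338): cos²i = 0.09878 → i = 71.682°, r = 45.195°, D_min = 232.193°, rainbow angle = 52.193°.
At 617 nm (n = 1.331): cos²i = 0.09645 → i = 71.907°, r = 45.575°, D_min = 230.365°, rainbow angle = 50.365°.
Angular width = |52.193° − 50.365°| = 1.828°.

1.83°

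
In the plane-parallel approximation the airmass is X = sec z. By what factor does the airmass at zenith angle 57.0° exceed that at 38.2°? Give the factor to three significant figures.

X(57.0°)/X(38.2°) = sec 57.0° / sec 38.2° = cos 38.2° / cos 57.0° = 0.7859/0.5446 = 1.4429.

1.44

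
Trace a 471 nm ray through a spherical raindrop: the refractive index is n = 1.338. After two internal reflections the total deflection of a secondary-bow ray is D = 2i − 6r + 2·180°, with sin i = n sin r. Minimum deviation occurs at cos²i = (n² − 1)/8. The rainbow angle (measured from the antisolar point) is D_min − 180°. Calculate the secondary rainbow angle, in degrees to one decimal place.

cos²i = (1.79024 − 1)/8 = 0.09878; i = arccos(0.31429) = 71.682°.
sin r = sin 71.682°/1.338 = 0.70951; r = 45.195°.
D_min = 2·71.682° − 6·45.195° + 360° = 232.193°.
Rainbow angle = D_min − 180° = 52.193°.

52.2°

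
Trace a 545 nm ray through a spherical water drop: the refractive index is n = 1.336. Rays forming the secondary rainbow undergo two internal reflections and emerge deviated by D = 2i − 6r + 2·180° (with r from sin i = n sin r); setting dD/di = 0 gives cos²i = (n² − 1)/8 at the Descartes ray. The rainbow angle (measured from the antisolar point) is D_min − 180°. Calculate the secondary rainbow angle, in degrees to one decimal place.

51.7°

cos²i = (1.78490 − 1)/8 = 0.09811; i = arccos(0.31323) = 71.746°.
sin r = sin 71.746°/1.336 = 0.71084; r = 45.303°.
D_min = 2·71.746° − 6·45.303° + 360° = 231.674°.
Rainbow angle = D_min − 180° = 51.674°.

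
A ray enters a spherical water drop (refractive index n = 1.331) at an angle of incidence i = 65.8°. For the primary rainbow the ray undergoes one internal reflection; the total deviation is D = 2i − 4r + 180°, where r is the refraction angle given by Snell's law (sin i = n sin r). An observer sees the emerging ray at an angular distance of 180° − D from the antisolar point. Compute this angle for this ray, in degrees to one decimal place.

sin r = sin 65.8° / 1.331 = 0.9121/1.331 = 0.6853; r = 43.26°.
D = 2·65.8° − 4·43.26° + 180° = 131.60° − 173.03° + 180° = 138.57°.
Angle from antisolar point = 180° − D = 41.43°.

41.4°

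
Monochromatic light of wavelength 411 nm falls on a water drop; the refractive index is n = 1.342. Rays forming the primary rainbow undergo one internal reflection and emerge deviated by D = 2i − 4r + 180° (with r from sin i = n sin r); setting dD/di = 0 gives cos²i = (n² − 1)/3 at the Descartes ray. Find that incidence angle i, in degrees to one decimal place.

cos²i = (1.342² − 1)/3 = (1.80096 − 1)/3 = 0.26699.
cos i = 0.51671, so i = 58.888°.

58.9°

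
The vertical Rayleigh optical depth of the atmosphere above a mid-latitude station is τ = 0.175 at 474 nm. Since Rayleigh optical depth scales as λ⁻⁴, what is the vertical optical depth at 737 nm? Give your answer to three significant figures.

0.0299

τ(737 nm) = τ(474 nm) × (474/737)⁴ = 0.175 × (0.6431)⁴ = 0.175 × 0.1711 = 0.0299.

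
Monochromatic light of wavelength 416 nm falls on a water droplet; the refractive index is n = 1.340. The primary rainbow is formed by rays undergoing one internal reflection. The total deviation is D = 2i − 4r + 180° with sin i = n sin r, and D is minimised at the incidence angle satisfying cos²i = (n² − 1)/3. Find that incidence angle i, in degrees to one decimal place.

59.0°

cos²i = (1.340² − 1)/3 = (1.79560 − 1)/3 = 0.26520.
cos i = 0.51498, so i = 59.004°.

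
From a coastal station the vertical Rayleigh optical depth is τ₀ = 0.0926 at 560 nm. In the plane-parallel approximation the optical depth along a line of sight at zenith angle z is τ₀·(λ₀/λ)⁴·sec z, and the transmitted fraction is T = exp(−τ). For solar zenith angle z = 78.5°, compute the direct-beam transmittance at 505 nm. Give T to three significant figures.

0.495

sec 78.5° = 5.0159.
τ = 0.0926 × (560/505)⁴ × 5.0159 = 0.0926 × 1.5121 × 5.0159 = 0.7023.
T = exp(−0.7023) = 0.4954.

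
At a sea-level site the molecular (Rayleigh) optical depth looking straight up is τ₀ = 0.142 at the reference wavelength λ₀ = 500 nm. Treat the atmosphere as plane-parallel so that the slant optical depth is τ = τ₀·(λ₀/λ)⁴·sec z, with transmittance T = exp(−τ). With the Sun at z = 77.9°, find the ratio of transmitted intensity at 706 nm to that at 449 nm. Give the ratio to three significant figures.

2.39

Airmass: sec 77.9° = 4.7706.
τ(706 nm) = 0.142 × (500/706)⁴ × 4.7706 = 0.142 × 0.2516 × 4.7706 = 0.1704.
τ(449 nm) = 0.142 × (500/449)⁴ × 4.7706 = 0.142 × 1.5378 × 4.7706 = 1.0417.
T(706)/T(449) = exp(τ_B − τ_A) = exp(0.8713) = 2.3900.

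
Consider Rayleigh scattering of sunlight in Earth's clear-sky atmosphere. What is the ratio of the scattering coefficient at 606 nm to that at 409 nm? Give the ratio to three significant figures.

0.207

Rayleigh scattering ∝ λ⁻⁴, so the ratio of coefficients is the inverse fourth power of the wavelength ratio.
σ(606)/σ(409) = (409/606)⁴ = (0.6749)⁴ = 0.2075.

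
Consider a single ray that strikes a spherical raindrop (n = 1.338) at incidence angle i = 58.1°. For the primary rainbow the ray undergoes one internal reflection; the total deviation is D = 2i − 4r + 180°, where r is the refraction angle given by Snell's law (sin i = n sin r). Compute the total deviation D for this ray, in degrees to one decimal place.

138.7°

sin r = sin 58.1° / 1.338 = 0.8490/1.338 = 0.6345; r = 39.38°.
D = 2·58.1° − 4·39.38° + 180° = 116.20° − 157.53° + 180° = 138.67°.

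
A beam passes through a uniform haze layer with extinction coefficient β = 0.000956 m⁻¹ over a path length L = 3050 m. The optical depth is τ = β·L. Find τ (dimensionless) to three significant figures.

2.92

τ = β·L = 0.000956 × 3050 = 2.9158.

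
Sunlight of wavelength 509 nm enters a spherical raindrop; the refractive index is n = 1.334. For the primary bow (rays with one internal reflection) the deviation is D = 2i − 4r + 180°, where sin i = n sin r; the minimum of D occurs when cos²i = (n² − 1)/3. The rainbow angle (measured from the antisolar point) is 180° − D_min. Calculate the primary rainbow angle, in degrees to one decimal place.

cos²i = (1.77956 − 1)/3 = 0.25985; i = arccos(0.50976) = 59.352°.
sin r = sin 59.352°/1.334 = 0.64492; r = 40.159°.
D_min = 2·59.352° − 4·40.159° + 180° = 138.067°.
Rainbow angle = 180° − D_min = 41.933°.

41.9°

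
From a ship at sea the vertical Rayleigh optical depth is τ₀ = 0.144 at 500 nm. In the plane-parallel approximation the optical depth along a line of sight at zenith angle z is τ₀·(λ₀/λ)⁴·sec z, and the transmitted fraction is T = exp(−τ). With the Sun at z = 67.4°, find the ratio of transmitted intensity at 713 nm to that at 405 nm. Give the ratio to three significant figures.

Airmass: sec 67.4° = 2.6022.
τ(713 nm) = 0.144 × (500/713)⁴ × 2.6022 = 0.144 × 0.2418 × 2.6022 = 0.0906.
τ(405 nm) = 0.144 × (500/405)⁴ × 2.6022 = 0.144 × 2.3231 × 2.6022 = 0.8705.
T(713)/T(405) = exp(τ_B − τ_A) = exp(0.7799) = 2.1812.

2.18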